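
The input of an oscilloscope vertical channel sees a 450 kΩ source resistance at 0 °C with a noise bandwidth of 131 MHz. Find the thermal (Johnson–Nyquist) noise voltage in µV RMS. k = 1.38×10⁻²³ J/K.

T = 0 °C + 273.15 = 273.15 K
V_n = √(4kTRB)
4kTRB = 4 × 1.38×10⁻²³ × 273.15 × 4.50×10⁵ × 1.31×10⁸ = 8.89×10⁻⁷ V²
V_n = √(8.89×10⁻⁷) = 9.43×10⁻⁴ V = 943 µV

943 µV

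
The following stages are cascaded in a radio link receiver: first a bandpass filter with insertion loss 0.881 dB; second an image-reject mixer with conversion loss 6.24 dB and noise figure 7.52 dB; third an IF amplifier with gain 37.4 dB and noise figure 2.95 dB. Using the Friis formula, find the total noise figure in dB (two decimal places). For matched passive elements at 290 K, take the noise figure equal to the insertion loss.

Convert to linear (a loss of L dB is a gain of −L dB): F_i = 10^(NF_i/10), G_i = 10^(G_i,dB/10)
  Stage 1: F_1 = 10^(0.881/10) = 1.225, G_1 = 10^(−0.881/10) = 0.8164
  Stage 2: F_2 = 10^(7.52/10) = 5.649, G_2 = 10^(−6.24/10) = 0.2377
  Stage 3: F_3 = 10^(2.95/10) = 1.972, G_3 = 10^(37.4/10) = 5495
Friis cascade:
  F = 1.225 + (5.649 − 1)/0.8164 + (1.972 − 1)/0.1940 = 11.93
NF = 10 log₁₀(11.93) = 10.77 dB

10.77 dB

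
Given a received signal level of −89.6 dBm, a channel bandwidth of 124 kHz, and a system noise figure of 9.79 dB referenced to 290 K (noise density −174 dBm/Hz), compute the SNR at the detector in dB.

Noise floor: N = −174 + 10 log₁₀(B) + NF
10 log₁₀(1.24×10⁵) = 50.93 dB
N = −174 + 50.93 + 9.79 = −113.28 dBm
SNR = P_sig − N = −89.6 − (−113.28) = 23.68 dB → 23.7 dB

23.7 dB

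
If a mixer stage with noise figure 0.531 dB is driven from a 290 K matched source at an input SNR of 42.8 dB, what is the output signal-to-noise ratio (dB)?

By definition F = SNR_in/SNR_out, so in dB: SNR_out = SNR_in − NF
SNR_out = 42.8 − 0.531 = 42.269 dB

42.269 dB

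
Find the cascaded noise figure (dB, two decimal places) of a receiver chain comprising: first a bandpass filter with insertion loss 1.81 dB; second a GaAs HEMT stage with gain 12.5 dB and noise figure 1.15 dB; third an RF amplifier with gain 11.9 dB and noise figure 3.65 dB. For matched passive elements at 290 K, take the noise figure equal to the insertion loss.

Convert to linear (a loss of L dB is a gain of −L dB): F_i = 10^(NF_i/10), G_i = 10^(G_i,dB/10)
  Stage 1: F_1 = 10^(1.81/10) = 1.517, G_1 = 10^(−1.81/10) = 0.6592
  Stage 2: F_2 = 10^(1.15/10) = 1.303, G_2 = 10^(12.5/10) = 17.78
  Stage 3: F_3 = 10^(3.65/10) = 2.317, G_3 = 10^(11.9/10) = 15.49
Friis cascade:
  F = 1.517 + (1.303 − 1)/0.6592 + (2.317 − 1)/11.72 = 2.089
NF = 10 log₁₀(2.089) = 3.20 dB

3.20 dB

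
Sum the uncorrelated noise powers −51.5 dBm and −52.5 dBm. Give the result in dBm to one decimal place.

−49.0 dBm

Convert to linear, add, convert back:
P₁ = 7.08×10⁻⁹ W, P₂ = 5.62×10⁻⁹ W
P_tot = 1.27×10⁻⁸ W → 10 log₁₀(P_tot / 10⁻³) = −49.0 dBm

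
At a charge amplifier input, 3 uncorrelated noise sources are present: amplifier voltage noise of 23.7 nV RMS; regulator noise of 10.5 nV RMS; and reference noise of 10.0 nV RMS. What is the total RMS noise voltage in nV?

Uncorrelated sources add in power (mean-square): V_tot = √(ΣV_i²)
V_tot = √[(2.37×10⁻⁸)² + (1.05×10⁻⁸)² + (1.00×10⁻⁸)²] = 2.78×10⁻⁸ V = 27.8 nV

27.8 nV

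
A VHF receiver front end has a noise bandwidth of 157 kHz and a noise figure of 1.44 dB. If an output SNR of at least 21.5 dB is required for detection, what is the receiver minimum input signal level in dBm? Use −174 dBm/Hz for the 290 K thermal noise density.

Sensitivity = −174 + 10 log₁₀(B) + NF + SNR_min
= −174 + 51.96 + 1.44 + 21.5
= −99.10 dBm → −99.1 dBm

−99.1 dBm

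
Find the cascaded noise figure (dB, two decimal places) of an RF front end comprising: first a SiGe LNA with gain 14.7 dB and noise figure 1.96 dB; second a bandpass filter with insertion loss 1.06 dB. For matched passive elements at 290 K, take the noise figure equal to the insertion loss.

1.99 dB

Convert to linear (a loss of L dB is a gain of −L dB): F_i = 10^(NF_i/10), G_i = 10^(G_i,dB/10)
  Stage 1: F_1 = 10^(1.96/10) = 1.570, G_1 = 10^(14.7/10) = 29.51
  Stage 2: F_2 = 10^(1.06/10) = 1.276, G_2 = 10^(−1.06/10) = 0.7834
Friis cascade:
  F = 1.570 + (1.276 − 1)/29.51 = 1.580
NF = 10 log₁₀(1.580) = 1.99 dB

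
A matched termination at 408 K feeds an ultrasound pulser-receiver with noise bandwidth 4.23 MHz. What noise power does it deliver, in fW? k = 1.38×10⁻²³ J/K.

23.8 fW

P_n = kTB = 1.38×10⁻²³ × 408 × 4.23×10⁶ = 2.38×10⁻¹⁴ W = 23.8 fW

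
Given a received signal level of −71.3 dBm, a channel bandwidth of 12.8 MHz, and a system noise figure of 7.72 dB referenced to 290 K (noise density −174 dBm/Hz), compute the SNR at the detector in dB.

Noise floor: N = −174 + 10 log₁₀(B) + NF
10 log₁₀(1.28×10⁷) = 71.07 dB
N = −174 + 71.07 + 7.72 = −95.21 dBm
SNR = P_sig − N = −71.3 − (−95.21) = 23.91 dB → 23.9 dB

23.9 dB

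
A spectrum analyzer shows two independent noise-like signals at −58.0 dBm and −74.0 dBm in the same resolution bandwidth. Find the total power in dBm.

Convert to linear, add, convert back:
P₁ = 1.58×10⁻⁹ W, P₂ = 3.98×10⁻¹¹ W
P_tot = 1.62×10⁻⁹ W → 10 log₁₀(P_tot / 10⁻³) = −57.9 dBm

−57.9 dBm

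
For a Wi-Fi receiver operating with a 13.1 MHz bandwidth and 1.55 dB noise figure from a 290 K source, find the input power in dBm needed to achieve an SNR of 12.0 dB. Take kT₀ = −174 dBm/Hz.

Sensitivity = −174 + 10 log₁₀(B) + NF + SNR_min
= −174 + 71.17 + 1.55 + 12.0
= −89.28 dBm → −89.3 dBm

−89.3 dBm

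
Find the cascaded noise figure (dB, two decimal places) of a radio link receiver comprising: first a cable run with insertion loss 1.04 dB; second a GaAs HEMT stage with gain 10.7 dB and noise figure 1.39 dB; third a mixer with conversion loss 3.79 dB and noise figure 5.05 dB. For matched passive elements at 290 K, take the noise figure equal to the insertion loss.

Convert to linear (a loss of L dB is a gain of −L dB): F_i = 10^(NF_i/10), G_i = 10^(G_i,dB/10)
  Stage 1: F_1 = 10^(1.04/10) = 1.271, G_1 = 10^(−1.04/10) = 0.7870
  Stage 2: F_2 = 10^(1.39/10) = 1.377, G_2 = 10^(10.7/10) = 11.75
  Stage 3: F_3 = 10^(5.05/10) = 3.199, G_3 = 10^(−3.79/10) = 0.4178
Friis cascade:
  F = 1.271 + (1.377 − 1)/0.7870 + (3.199 − 1)/9.247 = 1.988
NF = 10 log₁₀(1.988) = 2.98 dB

2.98 dB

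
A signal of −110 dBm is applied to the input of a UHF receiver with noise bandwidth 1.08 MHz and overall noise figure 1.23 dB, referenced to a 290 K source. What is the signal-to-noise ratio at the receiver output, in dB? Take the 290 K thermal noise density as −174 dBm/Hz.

2.4 dB

Noise floor: N = −174 + 10 log₁₀(B) + NF
10 log₁₀(1.08×10⁶) = 60.33 dB
N = −174 + 60.33 + 1.23 = −112.44 dBm
SNR = P_sig − N = −110 − (−112.44) = 2.44 dB → 2.4 dB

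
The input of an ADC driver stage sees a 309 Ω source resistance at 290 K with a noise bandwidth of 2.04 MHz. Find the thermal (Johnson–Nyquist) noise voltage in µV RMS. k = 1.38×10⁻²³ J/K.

V_n = √(4kTRB)
4kTRB = 4 × 1.38×10⁻²³ × 290 × 3.09×10² × 2.04×10⁶ = 1.01×10⁻¹¹ V²
V_n = √(1.01×10⁻¹¹) = 3.18×10⁻⁶ V = 3.18 µV

3.18 µV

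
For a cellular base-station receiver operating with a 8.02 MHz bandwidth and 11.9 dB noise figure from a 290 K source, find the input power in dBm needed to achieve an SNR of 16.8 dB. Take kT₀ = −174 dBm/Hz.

Sensitivity = −174 + 10 log₁₀(B) + NF + SNR_min
= −174 + 69.04 + 11.9 + 16.8
= −76.26 dBm → −76.3 dBm

−76.3 dBm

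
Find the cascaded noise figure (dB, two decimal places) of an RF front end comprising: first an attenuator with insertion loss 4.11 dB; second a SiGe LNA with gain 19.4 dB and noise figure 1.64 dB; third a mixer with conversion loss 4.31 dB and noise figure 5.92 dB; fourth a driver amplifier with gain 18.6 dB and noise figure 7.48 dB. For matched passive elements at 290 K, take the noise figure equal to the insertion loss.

Convert to linear (a loss of L dB is a gain of −L dB): F_i = 10^(NF_i/10), G_i = 10^(G_i,dB/10)
  Stage 1: F_1 = 10^(4.11/10) = 2.576, G_1 = 10^(−4.11/10) = 0.3882
  Stage 2: F_2 = 10^(1.64/10) = 1.459, G_2 = 10^(19.4/10) = 87.10
  Stage 3: F_3 = 10^(5.92/10) = 3.908, G_3 = 10^(−4.31/10) = 0.3707
  Stage 4: F_4 = 10^(7.48/10) = 5.598, G_4 = 10^(18.6/10) = 72.44
Friis cascade:
  F = 2.576 + (1.459 − 1)/0.3882 + (3.908 − 1)/33.81 + (5.598 − 1)/12.53 = 4.211
NF = 10 log₁₀(4.211) = 6.24 dB

6.24 dB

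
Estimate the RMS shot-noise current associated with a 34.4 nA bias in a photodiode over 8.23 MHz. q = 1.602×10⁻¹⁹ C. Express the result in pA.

301 pA

I_n = √(2qI·B)
2qI·B = 2 × 1.602×10⁻¹⁹ × 3.44×10⁻⁸ × 8.23×10⁶ = 9.07×10⁻²⁰ A²
I_n = √(9.07×10⁻²⁰) = 3.01×10⁻¹⁰ A = 301 pA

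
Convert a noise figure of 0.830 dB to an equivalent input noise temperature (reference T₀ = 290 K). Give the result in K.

61.1 K

F = 10^(0.830/10) = 1.2106
T_e = (F − 1)·T₀ = (1.2106 − 1) × 290 = 61.1 K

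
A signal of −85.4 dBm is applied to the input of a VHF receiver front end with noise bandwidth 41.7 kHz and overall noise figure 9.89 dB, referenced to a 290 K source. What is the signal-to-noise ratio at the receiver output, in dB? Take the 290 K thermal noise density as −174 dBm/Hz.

32.5 dB

Noise floor: N = −174 + 10 log₁₀(B) + NF
10 log₁₀(4.17×10⁴) = 46.2 dB
N = −174 + 46.2 + 9.89 = −117.91 dBm
SNR = P_sig − N = −85.4 − (−117.91) = 32.51 dB → 32.5 dB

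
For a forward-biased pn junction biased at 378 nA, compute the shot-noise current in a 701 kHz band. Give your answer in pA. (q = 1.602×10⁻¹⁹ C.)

I_n = √(2qI·B)
2qI·B = 2 × 1.602×10⁻¹⁹ × 3.78×10⁻⁷ × 7.01×10⁵ = 8.49×10⁻²⁰ A²
I_n = √(8.49×10⁻²⁰) = 2.91×10⁻¹⁰ A = 291 pA

291 pA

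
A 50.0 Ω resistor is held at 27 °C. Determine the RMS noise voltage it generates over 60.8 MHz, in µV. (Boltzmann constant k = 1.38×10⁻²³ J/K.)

7.10 µV

T = 27 °C + 273.15 = 300.15 K
V_n = √(4kTRB)
4kTRB = 4 × 1.38×10⁻²³ × 300.15 × 5.00×10¹ × 6.08×10⁷ = 5.04×10⁻¹¹ V²
V_n = √(5.04×10⁻¹¹) = 7.10×10⁻⁶ V = 7.10 µV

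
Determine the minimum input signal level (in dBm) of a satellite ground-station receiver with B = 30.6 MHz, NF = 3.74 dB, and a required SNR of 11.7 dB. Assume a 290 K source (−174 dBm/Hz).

−83.7 dBm

Sensitivity = −174 + 10 log₁₀(B) + NF + SNR_min
= −174 + 74.86 + 3.74 + 11.7
= −83.70 dBm → −83.7 dBm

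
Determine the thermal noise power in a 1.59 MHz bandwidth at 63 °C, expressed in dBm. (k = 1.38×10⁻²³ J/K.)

−111.3 dBm

T = 63 °C + 273.15 = 336.15 K
P_n = kTB = 1.38×10⁻²³ × 336.15 × 1.59×10⁶ = 7.38×10⁻¹⁵ W
In dBm: 10 log₁₀(7.38×10⁻¹⁵ / 10⁻³) = −111.3 dBm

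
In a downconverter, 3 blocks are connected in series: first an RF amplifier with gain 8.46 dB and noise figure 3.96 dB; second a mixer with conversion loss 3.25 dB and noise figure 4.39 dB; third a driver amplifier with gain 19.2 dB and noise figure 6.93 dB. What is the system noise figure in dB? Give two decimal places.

5.94 dB

Convert to linear (a loss of L dB is a gain of −L dB): F_i = 10^(NF_i/10), G_i = 10^(G_i,dB/10)
  Stage 1: F_1 = 10^(3.96/10) = 2.489, G_1 = 10^(8.46/10) = 7.015
  Stage 2: F_2 = 10^(4.39/10) = 2.748, G_2 = 10^(−3.25/10) = 0.4732
  Stage 3: F_3 = 10^(6.93/10) = 4.932, G_3 = 10^(19.2/10) = 83.18
Friis cascade:
  F = 2.489 + (2.748 − 1)/7.015 + (4.932 − 1)/3.319 = 3.923
NF = 10 log₁₀(3.923) = 5.94 dB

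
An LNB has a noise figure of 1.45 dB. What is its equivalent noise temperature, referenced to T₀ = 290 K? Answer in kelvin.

F = 10^(1.45/10) = 1.39637
T_e = (F − 1)·T₀ = (1.39637 − 1) × 290 = 115 K

115 K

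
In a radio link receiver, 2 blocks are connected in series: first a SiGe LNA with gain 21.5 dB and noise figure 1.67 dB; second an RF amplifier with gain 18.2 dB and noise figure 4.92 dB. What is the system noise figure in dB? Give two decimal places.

1.71 dB

Convert to linear (a loss of L dB is a gain of −L dB): F_i = 10^(NF_i/10), G_i = 10^(G_i,dB/10)
  Stage 1: F_1 = 10^(1.67/10) = 1.469, G_1 = 10^(21.5/10) = 141.3
  Stage 2: F_2 = 10^(4.92/10) = 3.105, G_2 = 10^(18.2/10) = 66.07
Friis cascade:
  F = 1.469 + (3.105 − 1)/141.3 = 1.484
NF = 10 log₁₀(1.484) = 1.71 dB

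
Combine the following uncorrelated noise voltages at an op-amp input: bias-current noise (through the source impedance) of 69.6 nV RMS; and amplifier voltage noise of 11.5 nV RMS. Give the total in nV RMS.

70.5 nV

Uncorrelated sources add in power (mean-square): V_tot = √(ΣV_i²)
V_tot = √[(6.96×10⁻⁸)² + (1.15×10⁻⁸)²] = 7.05×10⁻⁸ V = 70.5 nV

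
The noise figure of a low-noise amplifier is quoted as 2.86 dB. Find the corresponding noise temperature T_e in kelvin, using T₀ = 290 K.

F = 10^(2.86/10) = 1.93197
T_e = (F − 1)·T₀ = (1.93197 − 1) × 290 = 270 K

270 K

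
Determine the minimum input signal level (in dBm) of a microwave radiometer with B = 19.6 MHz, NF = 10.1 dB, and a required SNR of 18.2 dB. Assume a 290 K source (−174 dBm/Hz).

Sensitivity = −174 + 10 log₁₀(B) + NF + SNR_min
= −174 + 72.92 + 10.1 + 18.2
= −72.78 dBm → −72.8 dBm

−72.8 dBm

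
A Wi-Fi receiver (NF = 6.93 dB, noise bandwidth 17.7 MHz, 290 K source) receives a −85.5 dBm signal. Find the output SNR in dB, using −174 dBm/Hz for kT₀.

9.1 dB

Noise floor: N = −174 + 10 log₁₀(B) + NF
10 log₁₀(1.77×10⁷) = 72.48 dB
N = −174 + 72.48 + 6.93 = −94.59 dBm
SNR = P_sig − N = −85.5 − (−94.59) = 9.09 dB → 9.1 dB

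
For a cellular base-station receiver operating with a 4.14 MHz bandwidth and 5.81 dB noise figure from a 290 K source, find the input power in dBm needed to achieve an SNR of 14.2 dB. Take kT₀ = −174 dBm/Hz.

Sensitivity = −174 + 10 log₁₀(B) + NF + SNR_min
= −174 + 66.17 + 5.81 + 14.2
= −87.82 dBm → −87.8 dBm

−87.8 dBm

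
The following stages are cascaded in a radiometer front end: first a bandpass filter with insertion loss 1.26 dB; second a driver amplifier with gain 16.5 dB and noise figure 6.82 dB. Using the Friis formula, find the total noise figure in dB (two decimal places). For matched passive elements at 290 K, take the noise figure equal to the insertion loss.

Convert to linear (a loss of L dB is a gain of −L dB): F_i = 10^(NF_i/10), G_i = 10^(G_i,dB/10)
  Stage 1: F_1 = 10^(1.26/10) = 1.337, G_1 = 10^(−1.26/10) = 0.7482
  Stage 2: F_2 = 10^(6.82/10) = 4.808, G_2 = 10^(16.5/10) = 44.67
Friis cascade:
  F = 1.337 + (4.808 − 1)/0.7482 = 6.427
NF = 10 log₁₀(6.427) = 8.08 dB

8.08 dB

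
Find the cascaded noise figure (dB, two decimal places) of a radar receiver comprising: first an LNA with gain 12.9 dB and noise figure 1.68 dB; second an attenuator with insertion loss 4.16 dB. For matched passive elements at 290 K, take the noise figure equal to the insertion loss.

1.92 dB

Convert to linear (a loss of L dB is a gain of −L dB): F_i = 10^(NF_i/10), G_i = 10^(G_i,dB/10)
  Stage 1: F_1 = 10^(1.68/10) = 1.472, G_1 = 10^(12.9/10) = 19.50
  Stage 2: F_2 = 10^(4.16/10) = 2.606, G_2 = 10^(−4.16/10) = 0.3837
Friis cascade:
  F = 1.472 + (2.606 − 1)/19.50 = 1.555
NF = 10 log₁₀(1.555) = 1.92 dB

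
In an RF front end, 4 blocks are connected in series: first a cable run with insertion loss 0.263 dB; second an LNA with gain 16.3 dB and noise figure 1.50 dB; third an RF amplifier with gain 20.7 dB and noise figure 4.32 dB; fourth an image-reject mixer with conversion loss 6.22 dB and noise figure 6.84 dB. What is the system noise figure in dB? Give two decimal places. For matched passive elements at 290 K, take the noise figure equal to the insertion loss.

Convert to linear (a loss of L dB is a gain of −L dB): F_i = 10^(NF_i/10), G_i = 10^(G_i,dB/10)
  Stage 1: F_1 = 10^(0.263/10) = 1.062, G_1 = 10^(−0.263/10) = 0.9412
  Stage 2: F_2 = 10^(1.50/10) = 1.413, G_2 = 10^(16.3/10) = 42.66
  Stage 3: F_3 = 10^(4.32/10) = 2.704, G_3 = 10^(20.7/10) = 117.5
  Stage 4: F_4 = 10^(6.84/10) = 4.831, G_4 = 10^(−6.22/10) = 0.2388
Friis cascade:
  F = 1.062 + (1.413 − 1)/0.9412 + (2.704 − 1)/40.15 + (4.831 − 1)/4717 = 1.544
NF = 10 log₁₀(1.544) = 1.89 dB

1.89 dB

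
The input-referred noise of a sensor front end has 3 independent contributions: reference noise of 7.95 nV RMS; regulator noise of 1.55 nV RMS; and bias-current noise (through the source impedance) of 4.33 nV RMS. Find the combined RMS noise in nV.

9.18 nV

Uncorrelated sources add in power (mean-square): V_tot = √(ΣV_i²)
V_tot = √[(7.95×10⁻⁹)² + (1.55×10⁻⁹)² + (4.33×10⁻⁹)²] = 9.18×10⁻⁹ V = 9.18 nV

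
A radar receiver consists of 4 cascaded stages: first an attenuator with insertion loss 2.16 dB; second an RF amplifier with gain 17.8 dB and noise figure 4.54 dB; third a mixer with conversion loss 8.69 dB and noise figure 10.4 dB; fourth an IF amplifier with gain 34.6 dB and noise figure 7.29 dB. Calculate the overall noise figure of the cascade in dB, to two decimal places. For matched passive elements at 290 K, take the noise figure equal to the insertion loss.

Convert to linear (a loss of L dB is a gain of −L dB): F_i = 10^(NF_i/10), G_i = 10^(G_i,dB/10)
  Stage 1: F_1 = 10^(2.16/10) = 1.644, G_1 = 10^(−2.16/10) = 0.6081
  Stage 2: F_2 = 10^(4.54/10) = 2.844, G_2 = 10^(17.8/10) = 60.26
  Stage 3: F_3 = 10^(10.4/10) = 10.96, G_3 = 10^(−8.69/10) = 0.1352
  Stage 4: F_4 = 10^(7.29/10) = 5.358, G_4 = 10^(34.6/10) = 2884
Friis cascade:
  F = 1.644 + (2.844 − 1)/0.6081 + (10.96 − 1)/36.64 + (5.358 − 1)/4.955 = 5.829
NF = 10 log₁₀(5.829) = 7.66 dB

7.66 dB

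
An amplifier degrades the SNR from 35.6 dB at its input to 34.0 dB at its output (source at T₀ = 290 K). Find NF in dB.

1.6 dB

NF (dB) = SNR_in(dB) − SNR_out(dB) when the source is at T₀
NF = 35.6 − 34.0 = 1.6 dB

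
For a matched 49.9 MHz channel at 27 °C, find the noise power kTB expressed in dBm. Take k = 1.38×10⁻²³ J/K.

T = 27 °C + 273.15 = 300.15 K
P_n = kTB = 1.38×10⁻²³ × 300.15 × 4.99×10⁷ = 2.07×10⁻¹³ W
In dBm: 10 log₁₀(2.07×10⁻¹³ / 10⁻³) = −96.8 dBm

−96.8 dBm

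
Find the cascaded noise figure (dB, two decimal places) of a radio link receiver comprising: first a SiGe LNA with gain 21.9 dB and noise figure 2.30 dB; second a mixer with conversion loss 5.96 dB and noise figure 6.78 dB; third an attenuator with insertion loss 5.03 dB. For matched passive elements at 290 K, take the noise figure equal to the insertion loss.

2.50 dB

Convert to linear (a loss of L dB is a gain of −L dB): F_i = 10^(NF_i/10), G_i = 10^(G_i,dB/10)
  Stage 1: F_1 = 10^(2.30/10) = 1.698, G_1 = 10^(21.9/10) = 154.9
  Stage 2: F_2 = 10^(6.78/10) = 4.764, G_2 = 10^(−5.96/10) = 0.2535
  Stage 3: F_3 = 10^(5.03/10) = 3.184, G_3 = 10^(−5.03/10) = 0.3141
Friis cascade:
  F = 1.698 + (4.764 − 1)/154.9 + (3.184 − 1)/39.26 = 1.778
NF = 10 log₁₀(1.778) = 2.50 dB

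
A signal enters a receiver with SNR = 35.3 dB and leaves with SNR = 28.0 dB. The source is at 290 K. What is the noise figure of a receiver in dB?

7.3 dB

NF (dB) = SNR_in(dB) − SNR_out(dB) when the source is at T₀
NF = 35.3 − 28.0 = 7.3 dB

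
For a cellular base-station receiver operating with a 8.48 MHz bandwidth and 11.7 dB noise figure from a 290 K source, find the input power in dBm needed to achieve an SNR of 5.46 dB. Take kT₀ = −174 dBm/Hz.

Sensitivity = −174 + 10 log₁₀(B) + NF + SNR_min
= −174 + 69.28 + 11.7 + 5.46
= −87.56 dBm → −87.6 dBm

−87.6 dBm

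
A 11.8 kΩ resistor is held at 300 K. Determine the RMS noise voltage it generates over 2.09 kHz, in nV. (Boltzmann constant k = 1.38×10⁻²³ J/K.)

639 nV

V_n = √(4kTRB)
4kTRB = 4 × 1.38×10⁻²³ × 300 × 1.18×10⁴ × 2.09×10³ = 4.08×10⁻¹³ V²
V_n = √(4.08×10⁻¹³) = 6.39×10⁻⁷ V = 639 nV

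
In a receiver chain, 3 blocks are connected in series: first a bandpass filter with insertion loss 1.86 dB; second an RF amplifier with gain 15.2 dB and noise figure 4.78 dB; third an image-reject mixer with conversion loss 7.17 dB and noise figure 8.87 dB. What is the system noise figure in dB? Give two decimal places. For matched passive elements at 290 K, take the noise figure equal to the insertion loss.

Convert to linear (a loss of L dB is a gain of −L dB): F_i = 10^(NF_i/10), G_i = 10^(G_i,dB/10)
  Stage 1: F_1 = 10^(1.86/10) = 1.535, G_1 = 10^(−1.86/10) = 0.6516
  Stage 2: F_2 = 10^(4.78/10) = 3.006, G_2 = 10^(15.2/10) = 33.11
  Stage 3: F_3 = 10^(8.87/10) = 7.709, G_3 = 10^(−7.17/10) = 0.1919
Friis cascade:
  F = 1.535 + (3.006 − 1)/0.6516 + (7.709 − 1)/21.58 = 4.924
NF = 10 log₁₀(4.924) = 6.92 dB

6.92 dB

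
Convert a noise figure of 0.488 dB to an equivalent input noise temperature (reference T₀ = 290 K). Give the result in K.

F = 10^(0.488/10) = 1.11892
T_e = (F − 1)·T₀ = (1.11892 − 1) × 290 = 34.5 K

34.5 K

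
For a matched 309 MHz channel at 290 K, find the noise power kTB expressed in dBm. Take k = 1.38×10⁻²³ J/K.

−89.1 dBm

P_n = kTB = 1.38×10⁻²³ × 290 × 3.09×10⁸ = 1.24×10⁻¹² W
In dBm: 10 log₁₀(1.24×10⁻¹² / 10⁻³) = −89.1 dBm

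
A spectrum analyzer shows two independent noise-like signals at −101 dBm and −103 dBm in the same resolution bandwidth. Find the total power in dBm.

−98.9 dBm

Convert to linear, add, convert back:
P₁ = 7.94×10⁻¹⁴ W, P₂ = 5.01×10⁻¹⁴ W
P_tot = 1.30×10⁻¹³ W → 10 log₁₀(P_tot / 10⁻³) = −98.9 dBm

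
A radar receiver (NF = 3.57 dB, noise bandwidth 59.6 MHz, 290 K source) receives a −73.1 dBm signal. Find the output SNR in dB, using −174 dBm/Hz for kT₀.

19.6 dB

Noise floor: N = −174 + 10 log₁₀(B) + NF
10 log₁₀(5.96×10⁷) = 77.75 dB
N = −174 + 77.75 + 3.57 = −92.68 dBm
SNR = P_sig − N = −73.1 − (−92.68) = 19.58 dB → 19.6 dB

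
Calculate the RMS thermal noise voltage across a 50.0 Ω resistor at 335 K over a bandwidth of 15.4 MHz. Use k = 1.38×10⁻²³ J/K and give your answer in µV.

3.77 µV

V_n = √(4kTRB)
4kTRB = 4 × 1.38×10⁻²³ × 335 × 5.00×10¹ × 1.54×10⁷ = 1.42×10⁻¹¹ V²
V_n = √(1.42×10⁻¹¹) = 3.77×10⁻⁶ V = 3.77 µV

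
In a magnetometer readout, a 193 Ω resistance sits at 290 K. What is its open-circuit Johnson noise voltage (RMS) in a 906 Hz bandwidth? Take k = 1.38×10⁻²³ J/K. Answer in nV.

52.9 nV

V_n = √(4kTRB)
4kTRB = 4 × 1.38×10⁻²³ × 290 × 1.93×10² × 9.06×10² = 2.80×10⁻¹⁵ V²
V_n = √(2.80×10⁻¹⁵) = 5.29×10⁻⁸ V = 52.9 nV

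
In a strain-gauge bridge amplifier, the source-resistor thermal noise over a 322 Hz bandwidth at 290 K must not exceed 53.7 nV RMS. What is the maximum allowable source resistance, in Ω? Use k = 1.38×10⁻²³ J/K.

Johnson–Nyquist: V_n = √(4kTRB) ⇒ R = V_n² / (4kTB)
4kTB = 4 × 1.38×10⁻²³ × 290 × 3.22×10² = 5.15×10⁻¹⁸
R = (5.37×10⁻⁸)² / 5.15×10⁻¹⁸ = 5.59×10² Ω = 559 Ω

559 Ω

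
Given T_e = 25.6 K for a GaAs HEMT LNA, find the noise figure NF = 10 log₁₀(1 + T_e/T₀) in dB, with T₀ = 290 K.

F = 1 + T_e/T₀ = 1 + 25.6/290 = 1.08828
NF = 10 log₁₀(1.08828) = 0.367 dB

0.367 dB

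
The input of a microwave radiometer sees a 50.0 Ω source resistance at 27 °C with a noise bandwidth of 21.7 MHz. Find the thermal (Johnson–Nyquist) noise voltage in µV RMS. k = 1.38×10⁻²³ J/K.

4.24 µV

T = 27 °C + 273.15 = 300.15 K
V_n = √(4kTRB)
4kTRB = 4 × 1.38×10⁻²³ × 300.15 × 5.00×10¹ × 2.17×10⁷ = 1.80×10⁻¹¹ V²
V_n = √(1.80×10⁻¹¹) = 4.24×10⁻⁶ V = 4.24 µV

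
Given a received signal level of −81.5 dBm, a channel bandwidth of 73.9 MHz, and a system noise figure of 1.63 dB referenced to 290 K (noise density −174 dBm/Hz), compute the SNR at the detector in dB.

Noise floor: N = −174 + 10 log₁₀(B) + NF
10 log₁₀(7.39×10⁷) = 78.69 dB
N = −174 + 78.69 + 1.63 = −93.68 dBm
SNR = P_sig − N = −81.5 − (−93.68) = 12.18 dB → 12.2 dB

12.2 dB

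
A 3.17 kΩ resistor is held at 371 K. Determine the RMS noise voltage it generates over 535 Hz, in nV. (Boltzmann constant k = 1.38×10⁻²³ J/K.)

V_n = √(4kTRB)
4kTRB = 4 × 1.38×10⁻²³ × 371 × 3.17×10³ × 5.35×10² = 3.47×10⁻¹⁴ V²
V_n = √(3.47×10⁻¹⁴) = 1.86×10⁻⁷ V = 186 nV

186 nV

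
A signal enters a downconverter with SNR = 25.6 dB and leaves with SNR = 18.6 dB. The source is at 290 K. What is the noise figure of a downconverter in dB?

NF (dB) = SNR_in(dB) − SNR_out(dB) when the source is at T₀
NF = 25.6 − 18.6 = 7.0 dB

7.0 dB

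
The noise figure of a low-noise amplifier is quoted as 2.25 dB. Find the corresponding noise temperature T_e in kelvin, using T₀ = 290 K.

197 K

F = 10^(2.25/10) = 1.6788
T_e = (F − 1)·T₀ = (1.6788 − 1) × 290 = 197 K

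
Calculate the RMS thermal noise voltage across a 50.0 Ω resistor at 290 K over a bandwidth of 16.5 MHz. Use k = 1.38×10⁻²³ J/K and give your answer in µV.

V_n = √(4kTRB)
4kTRB = 4 × 1.38×10⁻²³ × 290 × 5.00×10¹ × 1.65×10⁷ = 1.32×10⁻¹¹ V²
V_n = √(1.32×10⁻¹¹) = 3.63×10⁻⁶ V = 3.63 µV

3.63 µV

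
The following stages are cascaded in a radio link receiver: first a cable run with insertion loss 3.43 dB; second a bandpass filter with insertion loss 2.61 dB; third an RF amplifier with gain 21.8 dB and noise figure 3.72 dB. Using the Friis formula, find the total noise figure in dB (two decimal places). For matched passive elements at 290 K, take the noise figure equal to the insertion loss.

9.76 dB

Convert to linear (a loss of L dB is a gain of −L dB): F_i = 10^(NF_i/10), G_i = 10^(G_i,dB/10)
  Stage 1: F_1 = 10^(3.43/10) = 2.203, G_1 = 10^(−3.43/10) = 0.4539
  Stage 2: F_2 = 10^(2.61/10) = 1.824, G_2 = 10^(−2.61/10) = 0.5483
  Stage 3: F_3 = 10^(3.72/10) = 2.355, G_3 = 10^(21.8/10) = 151.4
Friis cascade:
  F = 2.203 + (1.824 − 1)/0.4539 + (2.355 − 1)/0.2489 = 9.462
NF = 10 log₁₀(9.462) = 9.76 dB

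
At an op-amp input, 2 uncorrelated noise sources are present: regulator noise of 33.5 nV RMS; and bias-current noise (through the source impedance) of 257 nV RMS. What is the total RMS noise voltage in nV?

259 nV

Uncorrelated sources add in power (mean-square): V_tot = √(ΣV_i²)
V_tot = √[(3.35×10⁻⁸)² + (2.57×10⁻⁷)²] = 2.59×10⁻⁷ V = 259 nV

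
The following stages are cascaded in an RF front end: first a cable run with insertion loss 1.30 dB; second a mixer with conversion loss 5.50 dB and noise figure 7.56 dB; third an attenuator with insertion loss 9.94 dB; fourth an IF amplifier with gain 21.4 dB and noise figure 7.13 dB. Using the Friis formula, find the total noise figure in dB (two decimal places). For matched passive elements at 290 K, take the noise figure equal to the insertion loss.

Convert to linear (a loss of L dB is a gain of −L dB): F_i = 10^(NF_i/10), G_i = 10^(G_i,dB/10)
  Stage 1: F_1 = 10^(1.30/10) = 1.349, G_1 = 10^(−1.30/10) = 0.7413
  Stage 2: F_2 = 10^(7.56/10) = 5.702, G_2 = 10^(−5.50/10) = 0.2818
  Stage 3: F_3 = 10^(9.94/10) = 9.863, G_3 = 10^(−9.94/10) = 0.1014
  Stage 4: F_4 = 10^(7.13/10) = 5.164, G_4 = 10^(21.4/10) = 138.0
Friis cascade:
  F = 1.349 + (5.702 − 1)/0.7413 + (9.863 − 1)/0.2089 + (5.164 − 1)/0.02118 = 246.7
NF = 10 log₁₀(246.7) = 23.92 dB

23.92 dB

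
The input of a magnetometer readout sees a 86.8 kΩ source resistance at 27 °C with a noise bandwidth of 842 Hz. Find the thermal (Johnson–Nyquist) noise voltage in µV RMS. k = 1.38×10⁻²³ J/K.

T = 27 °C + 273.15 = 300.15 K
V_n = √(4kTRB)
4kTRB = 4 × 1.38×10⁻²³ × 300.15 × 8.68×10⁴ × 8.42×10² = 1.21×10⁻¹² V²
V_n = √(1.21×10⁻¹²) = 1.10×10⁻⁶ V = 1.10 µV

1.10 µV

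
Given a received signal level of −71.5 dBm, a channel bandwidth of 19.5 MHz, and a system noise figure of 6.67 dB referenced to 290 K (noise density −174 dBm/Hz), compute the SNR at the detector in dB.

Noise floor: N = −174 + 10 log₁₀(B) + NF
10 log₁₀(1.95×10⁷) = 72.9 dB
N = −174 + 72.9 + 6.67 = −94.43 dBm
SNR = P_sig − N = −71.5 − (−94.43) = 22.93 dB → 22.9 dB

22.9 dB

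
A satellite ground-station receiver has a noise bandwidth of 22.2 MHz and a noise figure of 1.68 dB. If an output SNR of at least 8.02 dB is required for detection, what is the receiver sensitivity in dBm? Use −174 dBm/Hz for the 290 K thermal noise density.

Sensitivity = −174 + 10 log₁₀(B) + NF + SNR_min
= −174 + 73.46 + 1.68 + 8.02
= −90.84 dBm → −90.8 dBm

−90.8 dBm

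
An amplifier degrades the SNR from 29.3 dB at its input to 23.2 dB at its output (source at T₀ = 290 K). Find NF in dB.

6.1 dB

NF (dB) = SNR_in(dB) − SNR_out(dB) when the source is at T₀
NF = 29.3 − 23.2 = 6.1 dB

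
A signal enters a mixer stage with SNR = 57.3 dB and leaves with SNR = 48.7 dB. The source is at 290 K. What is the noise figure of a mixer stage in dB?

NF (dB) = SNR_in(dB) − SNR_out(dB) when the source is at T₀
NF = 57.3 − 48.7 = 8.6 dB

8.6 dB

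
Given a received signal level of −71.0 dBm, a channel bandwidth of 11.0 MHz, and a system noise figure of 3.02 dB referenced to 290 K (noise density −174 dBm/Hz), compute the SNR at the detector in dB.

29.6 dB

Noise floor: N = −174 + 10 log₁₀(B) + NF
10 log₁₀(1.10×10⁷) = 70.41 dB
N = −174 + 70.41 + 3.02 = −100.57 dBm
SNR = P_sig − N = −71.0 − (−100.57) = 29.57 dB → 29.6 dB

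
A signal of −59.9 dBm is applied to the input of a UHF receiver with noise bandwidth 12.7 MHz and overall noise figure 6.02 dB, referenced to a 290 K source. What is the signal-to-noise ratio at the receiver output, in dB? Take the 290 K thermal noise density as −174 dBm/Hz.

Noise floor: N = −174 + 10 log₁₀(B) + NF
10 log₁₀(1.27×10⁷) = 71.04 dB
N = −174 + 71.04 + 6.02 = −96.94 dBm
SNR = P_sig − N = −59.9 − (−96.94) = 37.04 dB → 37.0 dB

37.0 dB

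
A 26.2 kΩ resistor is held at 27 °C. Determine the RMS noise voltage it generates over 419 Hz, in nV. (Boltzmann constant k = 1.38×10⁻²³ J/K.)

T = 27 °C + 273.15 = 300.15 K
V_n = √(4kTRB)
4kTRB = 4 × 1.38×10⁻²³ × 300.15 × 2.62×10⁴ × 4.19×10² = 1.82×10⁻¹³ V²
V_n = √(1.82×10⁻¹³) = 4.26×10⁻⁷ V = 426 nV

426 nV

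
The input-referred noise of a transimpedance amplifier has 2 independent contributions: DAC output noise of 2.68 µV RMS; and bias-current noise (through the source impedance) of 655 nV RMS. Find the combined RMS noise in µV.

Uncorrelated sources add in power (mean-square): V_tot = √(ΣV_i²)
V_tot = √[(2.68×10⁻⁶)² + (6.55×10⁻⁷)²] = 2.76×10⁻⁶ V = 2.76 µV

2.76 µV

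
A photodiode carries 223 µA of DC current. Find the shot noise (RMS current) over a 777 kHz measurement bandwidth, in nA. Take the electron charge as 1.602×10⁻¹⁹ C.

I_n = √(2qI·B)
2qI·B = 2 × 1.602×10⁻¹⁹ × 2.23×10⁻⁴ × 7.77×10⁵ = 5.55×10⁻¹⁷ A²
I_n = √(5.55×10⁻¹⁷) = 7.45×10⁻⁹ A = 7.45 nA

7.45 nA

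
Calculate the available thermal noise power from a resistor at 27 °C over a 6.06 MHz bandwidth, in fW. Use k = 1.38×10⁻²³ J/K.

25.1 fW

T = 27 °C + 273.15 = 300.15 K
P_n = kTB = 1.38×10⁻²³ × 300.15 × 6.06×10⁶ = 2.51×10⁻¹⁴ W = 25.1 fW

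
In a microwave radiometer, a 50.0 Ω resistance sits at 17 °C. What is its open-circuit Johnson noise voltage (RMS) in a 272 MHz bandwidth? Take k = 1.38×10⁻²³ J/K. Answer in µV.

T = 17 °C + 273.15 = 290.15 K
V_n = √(4kTRB)
4kTRB = 4 × 1.38×10⁻²³ × 290.15 × 5.00×10¹ × 2.72×10⁸ = 2.18×10⁻¹⁰ V²
V_n = √(2.18×10⁻¹⁰) = 1.48×10⁻⁵ V = 14.8 µV

14.8 µV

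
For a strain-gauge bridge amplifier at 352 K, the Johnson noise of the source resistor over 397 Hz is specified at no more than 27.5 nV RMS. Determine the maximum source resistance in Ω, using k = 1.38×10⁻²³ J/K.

Johnson–Nyquist: V_n = √(4kTRB) ⇒ R = V_n² / (4kTB)
4kTB = 4 × 1.38×10⁻²³ × 352 × 3.97×10² = 7.71×10⁻¹⁸
R = (2.75×10⁻⁸)² / 7.71×10⁻¹⁸ = 9.80×10¹ Ω = 98.0 Ω

98.0 Ω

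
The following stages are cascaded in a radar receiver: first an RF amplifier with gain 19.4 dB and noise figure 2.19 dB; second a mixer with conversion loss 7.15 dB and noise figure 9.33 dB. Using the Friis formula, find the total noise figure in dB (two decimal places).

2.41 dB

Convert to linear (a loss of L dB is a gain of −L dB): F_i = 10^(NF_i/10), G_i = 10^(G_i,dB/10)
  Stage 1: F_1 = 10^(2.19/10) = 1.656, G_1 = 10^(19.4/10) = 87.10
  Stage 2: F_2 = 10^(9.33/10) = 8.570, G_2 = 10^(−7.15/10) = 0.1928
Friis cascade:
  F = 1.656 + (8.570 − 1)/87.10 = 1.743
NF = 10 log₁₀(1.743) = 2.41 dB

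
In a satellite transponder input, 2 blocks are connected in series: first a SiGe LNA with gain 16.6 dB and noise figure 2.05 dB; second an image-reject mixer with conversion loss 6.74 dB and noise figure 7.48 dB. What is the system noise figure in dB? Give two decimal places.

Convert to linear (a loss of L dB is a gain of −L dB): F_i = 10^(NF_i/10), G_i = 10^(G_i,dB/10)
  Stage 1: F_1 = 10^(2.05/10) = 1.603, G_1 = 10^(16.6/10) = 45.71
  Stage 2: F_2 = 10^(7.48/10) = 5.598, G_2 = 10^(−6.74/10) = 0.2118
Friis cascade:
  F = 1.603 + (5.598 − 1)/45.71 = 1.704
NF = 10 log₁₀(1.704) = 2.31 dB

2.31 dB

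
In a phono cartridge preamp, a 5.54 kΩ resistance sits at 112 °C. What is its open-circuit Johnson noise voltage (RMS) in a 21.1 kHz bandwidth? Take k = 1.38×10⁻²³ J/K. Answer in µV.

1.58 µV

T = 112 °C + 273.15 = 385.15 K
V_n = √(4kTRB)
4kTRB = 4 × 1.38×10⁻²³ × 385.15 × 5.54×10³ × 2.11×10⁴ = 2.49×10⁻¹² V²
V_n = √(2.49×10⁻¹²) = 1.58×10⁻⁶ V = 1.58 µV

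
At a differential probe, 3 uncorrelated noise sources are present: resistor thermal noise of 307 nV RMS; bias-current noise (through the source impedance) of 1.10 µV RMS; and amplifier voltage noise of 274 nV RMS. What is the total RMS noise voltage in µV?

1.17 µV

Uncorrelated sources add in power (mean-square): V_tot = √(ΣV_i²)
V_tot = √[(3.07×10⁻⁷)² + (1.10×10⁻⁶)² + (2.74×10⁻⁷)²] = 1.17×10⁻⁶ V = 1.17 µV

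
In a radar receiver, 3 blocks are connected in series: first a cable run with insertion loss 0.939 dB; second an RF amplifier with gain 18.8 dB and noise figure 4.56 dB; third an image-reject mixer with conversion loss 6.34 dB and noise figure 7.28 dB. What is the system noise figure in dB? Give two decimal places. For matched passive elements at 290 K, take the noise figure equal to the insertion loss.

Convert to linear (a loss of L dB is a gain of −L dB): F_i = 10^(NF_i/10), G_i = 10^(G_i,dB/10)
  Stage 1: F_1 = 10^(0.939/10) = 1.241, G_1 = 10^(−0.939/10) = 0.8056
  Stage 2: F_2 = 10^(4.56/10) = 2.858, G_2 = 10^(18.8/10) = 75.86
  Stage 3: F_3 = 10^(7.28/10) = 5.346, G_3 = 10^(−6.34/10) = 0.2323
Friis cascade:
  F = 1.241 + (2.858 − 1)/0.8056 + (5.346 − 1)/61.11 = 3.618
NF = 10 log₁₀(3.618) = 5.59 dB

5.59 dB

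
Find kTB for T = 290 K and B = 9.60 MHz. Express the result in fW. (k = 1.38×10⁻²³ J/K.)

P_n = kTB = 1.38×10⁻²³ × 290 × 9.60×10⁶ = 3.84×10⁻¹⁴ W = 38.4 fW

38.4 fW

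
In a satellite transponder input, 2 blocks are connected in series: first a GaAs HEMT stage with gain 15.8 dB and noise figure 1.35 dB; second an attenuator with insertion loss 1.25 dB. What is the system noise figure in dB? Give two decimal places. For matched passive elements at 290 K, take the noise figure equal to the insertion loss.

Convert to linear (a loss of L dB is a gain of −L dB): F_i = 10^(NF_i/10), G_i = 10^(G_i,dB/10)
  Stage 1: F_1 = 10^(1.35/10) = 1.365, G_1 = 10^(15.8/10) = 38.02
  Stage 2: F_2 = 10^(1.25/10) = 1.334, G_2 = 10^(−1.25/10) = 0.7499
Friis cascade:
  F = 1.365 + (1.334 − 1)/38.02 = 1.373
NF = 10 log₁₀(1.373) = 1.38 dB

1.38 dB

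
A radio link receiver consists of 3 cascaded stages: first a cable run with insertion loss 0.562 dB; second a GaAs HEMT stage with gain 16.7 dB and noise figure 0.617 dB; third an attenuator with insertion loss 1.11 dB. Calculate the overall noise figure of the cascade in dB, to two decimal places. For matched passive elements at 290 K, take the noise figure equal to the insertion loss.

Convert to linear (a loss of L dB is a gain of −L dB): F_i = 10^(NF_i/10), G_i = 10^(G_i,dB/10)
  Stage 1: F_1 = 10^(0.562/10) = 1.138, G_1 = 10^(−0.562/10) = 0.8786
  Stage 2: F_2 = 10^(0.617/10) = 1.153, G_2 = 10^(16.7/10) = 46.77
  Stage 3: F_3 = 10^(1.11/10) = 1.291, G_3 = 10^(−1.11/10) = 0.7745
Friis cascade:
  F = 1.138 + (1.153 − 1)/0.8786 + (1.291 − 1)/41.10 = 1.319
NF = 10 log₁₀(1.319) = 1.20 dB

1.20 dB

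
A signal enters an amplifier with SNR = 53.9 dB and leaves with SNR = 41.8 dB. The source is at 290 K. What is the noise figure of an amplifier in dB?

12.1 dB

NF (dB) = SNR_in(dB) − SNR_out(dB) when the source is at T₀
NF = 53.9 − 41.8 = 12.1 dB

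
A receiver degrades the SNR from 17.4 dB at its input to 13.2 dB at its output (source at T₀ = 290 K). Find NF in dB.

NF (dB) = SNR_in(dB) − SNR_out(dB) when the source is at T₀
NF = 17.4 − 13.2 = 4.2 dB

4.2 dB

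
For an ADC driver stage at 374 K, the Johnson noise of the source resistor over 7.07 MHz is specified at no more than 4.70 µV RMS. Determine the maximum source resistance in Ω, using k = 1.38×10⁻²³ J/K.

Johnson–Nyquist: V_n = √(4kTRB) ⇒ R = V_n² / (4kTB)
4kTB = 4 × 1.38×10⁻²³ × 374 × 7.07×10⁶ = 1.46×10⁻¹³
R = (4.70×10⁻⁶)² / 1.46×10⁻¹³ = 1.51×10² Ω = 151 Ω

151 Ω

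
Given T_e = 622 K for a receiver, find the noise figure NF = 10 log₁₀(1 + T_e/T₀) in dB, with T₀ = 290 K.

F = 1 + T_e/T₀ = 1 + 622/290 = 3.14483
NF = 10 log₁₀(3.14483) = 4.98 dB

4.98 dB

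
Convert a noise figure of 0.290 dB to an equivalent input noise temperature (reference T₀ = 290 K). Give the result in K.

20.0 K

F = 10^(0.290/10) = 1.06905
T_e = (F − 1)·T₀ = (1.06905 − 1) × 290 = 20.0 K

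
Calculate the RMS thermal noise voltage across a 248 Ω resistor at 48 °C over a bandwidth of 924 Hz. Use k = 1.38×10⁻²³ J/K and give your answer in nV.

63.7 nV

T = 48 °C + 273.15 = 321.15 K
V_n = √(4kTRB)
4kTRB = 4 × 1.38×10⁻²³ × 321.15 × 2.48×10² × 9.24×10² = 4.06×10⁻¹⁵ V²
V_n = √(4.06×10⁻¹⁵) = 6.37×10⁻⁸ V = 63.7 nV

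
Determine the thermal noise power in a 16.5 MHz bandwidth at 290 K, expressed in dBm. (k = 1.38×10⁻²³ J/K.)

−101.8 dBm

P_n = kTB = 1.38×10⁻²³ × 290 × 1.65×10⁷ = 6.60×10⁻¹⁴ W
In dBm: 10 log₁₀(6.60×10⁻¹⁴ / 10⁻³) = −101.8 dBm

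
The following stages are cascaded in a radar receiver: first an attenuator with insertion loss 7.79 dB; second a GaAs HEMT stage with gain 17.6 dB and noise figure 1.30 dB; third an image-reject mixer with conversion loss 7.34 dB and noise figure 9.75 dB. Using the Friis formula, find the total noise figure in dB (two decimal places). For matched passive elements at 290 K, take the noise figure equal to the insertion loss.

9.54 dB

Convert to linear (a loss of L dB is a gain of −L dB): F_i = 10^(NF_i/10), G_i = 10^(G_i,dB/10)
  Stage 1: F_1 = 10^(7.79/10) = 6.012, G_1 = 10^(−7.79/10) = 0.1663
  Stage 2: F_2 = 10^(1.30/10) = 1.349, G_2 = 10^(17.6/10) = 57.54
  Stage 3: F_3 = 10^(9.75/10) = 9.441, G_3 = 10^(−7.34/10) = 0.1845
Friis cascade:
  F = 6.012 + (1.349 − 1)/0.1663 + (9.441 − 1)/9.572 = 8.991
NF = 10 log₁₀(8.991) = 9.54 dB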